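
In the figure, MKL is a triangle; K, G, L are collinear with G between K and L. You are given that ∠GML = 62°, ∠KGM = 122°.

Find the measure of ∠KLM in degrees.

1. ∠LGM = 58°  [linear pair at G on KL]
2. ∠GLM = 60°  [△MGL]
3. ∠KLM = 60°  [G on ray LK]

∠KLM = 60°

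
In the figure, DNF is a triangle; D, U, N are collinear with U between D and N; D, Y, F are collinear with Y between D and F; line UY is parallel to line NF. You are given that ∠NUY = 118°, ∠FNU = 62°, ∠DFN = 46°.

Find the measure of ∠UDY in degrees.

∠UDY = 72°

1. ∠DUY = 62°  [linear pair at U on DN]
2. ∠DYU = 46°  [UY∥NF, corresponding at Y]
3. ∠UDY = 72°  [△DUY]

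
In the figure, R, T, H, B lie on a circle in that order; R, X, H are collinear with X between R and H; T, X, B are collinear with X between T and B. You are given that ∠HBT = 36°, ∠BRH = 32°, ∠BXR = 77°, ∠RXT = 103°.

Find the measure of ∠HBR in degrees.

∠HBR = 107°

1. ∠BXH = 103°  [linear pair at X on RH]
2. ∠BHR = 41°  [△HXB]
3. ∠HBR = 107°  [△RHB]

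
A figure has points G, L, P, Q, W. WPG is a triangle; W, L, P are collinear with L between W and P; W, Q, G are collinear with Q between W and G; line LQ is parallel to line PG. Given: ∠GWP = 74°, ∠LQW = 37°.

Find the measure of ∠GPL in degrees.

∠GPL = 69°

1. ∠LWQ = 74°  [L on WP, Q on WG]
2. ∠QLW = 69°  [△WLQ]
3. ∠PLQ = 111°  [linear pair at L on WP]
4. ∠GPL = 69°  [LQ∥PG, co-interior at P–L]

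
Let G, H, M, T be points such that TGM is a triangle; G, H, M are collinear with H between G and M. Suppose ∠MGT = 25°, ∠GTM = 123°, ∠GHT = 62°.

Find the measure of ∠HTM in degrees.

∠HTM = 30°

1. ∠GMT = 32°  [△TGM]
2. ∠MHT = 118°  [linear pair at H on GM]
3. ∠HMT = 32°  [H on ray MG]
4. ∠HTM = 30°  [△THM]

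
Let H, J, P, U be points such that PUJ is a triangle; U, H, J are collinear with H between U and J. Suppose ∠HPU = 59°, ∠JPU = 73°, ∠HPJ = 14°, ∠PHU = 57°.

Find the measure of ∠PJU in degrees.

1. ∠HUP = 64°  [△PUH]
2. ∠JUP = 64°  [H on ray UJ]
3. ∠PJU = 43°  [△PUJ]

∠PJU = 43°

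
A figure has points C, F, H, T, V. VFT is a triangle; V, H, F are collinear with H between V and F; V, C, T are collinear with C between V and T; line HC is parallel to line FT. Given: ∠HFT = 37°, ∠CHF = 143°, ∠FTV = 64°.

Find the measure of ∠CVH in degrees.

1. ∠CHV = 37°  [linear pair at H on VF]
2. ∠HCV = 64°  [HC∥FT, corresponding at C]
3. ∠CVH = 79°  [△VHC]

∠CVH = 79°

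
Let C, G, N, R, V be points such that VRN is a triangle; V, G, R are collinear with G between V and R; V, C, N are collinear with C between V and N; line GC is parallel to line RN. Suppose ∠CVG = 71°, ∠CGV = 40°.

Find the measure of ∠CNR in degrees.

1. ∠GCV = 69°  [△VGC]
2. ∠GCN = 111°  [linear pair at C on VN]
3. ∠CNR = 69°  [GC∥RN, co-interior at N–C]

∠CNR = 69°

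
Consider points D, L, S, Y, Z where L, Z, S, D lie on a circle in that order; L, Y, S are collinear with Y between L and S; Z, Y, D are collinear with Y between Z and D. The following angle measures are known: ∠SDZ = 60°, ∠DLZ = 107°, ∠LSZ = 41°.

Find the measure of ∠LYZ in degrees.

1. ∠SLZ = 60°  [same arc ZS]
2. ∠LDZ = 41°  [same arc LZ]
3. ∠DZL = 32°  [△LZD]
4. ∠LYZ = 88°  [△LYZ]

∠LYZ = 88°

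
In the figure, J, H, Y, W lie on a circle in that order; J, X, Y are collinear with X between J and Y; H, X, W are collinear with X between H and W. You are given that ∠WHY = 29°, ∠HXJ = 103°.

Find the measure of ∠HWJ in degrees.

1. ∠WJY = 29°  [same arc YW]
2. ∠WXY = 103°  [vertical angles at X]
3. ∠JXW = 77°  [linear pair at X on JY]
4. ∠HWJ = 74°  [△JXW]

∠HWJ = 74°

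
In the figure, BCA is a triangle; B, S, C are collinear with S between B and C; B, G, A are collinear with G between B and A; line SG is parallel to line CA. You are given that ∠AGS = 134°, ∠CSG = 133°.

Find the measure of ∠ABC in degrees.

1. ∠BGS = 46°  [linear pair at G on BA]
2. ∠BSG = 47°  [linear pair at S on BC]
3. ∠GBS = 87°  [△BSG]
4. ∠ABC = 87°  [S on BC, G on BA]

∠ABC = 87°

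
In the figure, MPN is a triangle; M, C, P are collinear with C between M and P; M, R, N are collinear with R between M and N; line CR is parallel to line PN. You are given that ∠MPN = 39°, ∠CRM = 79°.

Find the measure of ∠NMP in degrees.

∠NMP = 62°

1. ∠MCR = 39°  [CR∥PN, corresponding at C]
2. ∠CMR = 62°  [△MCR]
3. ∠NMP = 62°  [C on MP, R on MN]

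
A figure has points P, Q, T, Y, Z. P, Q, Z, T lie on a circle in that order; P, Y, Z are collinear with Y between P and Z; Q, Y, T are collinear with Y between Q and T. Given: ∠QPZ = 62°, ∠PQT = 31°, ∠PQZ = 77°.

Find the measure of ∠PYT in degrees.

∠PYT = 93°

1. ∠QTZ = 62°  [same arc QZ]
2. ∠PZT = 31°  [same arc PT]
3. ∠TYZ = 87°  [△ZYT]
4. ∠PYT = 93°  [linear pair at Y on PZ]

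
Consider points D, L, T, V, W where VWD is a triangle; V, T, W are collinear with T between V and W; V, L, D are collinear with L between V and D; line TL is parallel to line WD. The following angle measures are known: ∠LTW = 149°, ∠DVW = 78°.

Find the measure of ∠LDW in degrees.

∠LDW = 71°

1. ∠LTV = 31°  [linear pair at T on VW]
2. ∠LVT = 78°  [T on VW, L on VD]
3. ∠TLV = 71°  [△VTL]
4. ∠DLT = 109°  [linear pair at L on VD]
5. ∠LDW = 71°  [TL∥WD, co-interior at D–L]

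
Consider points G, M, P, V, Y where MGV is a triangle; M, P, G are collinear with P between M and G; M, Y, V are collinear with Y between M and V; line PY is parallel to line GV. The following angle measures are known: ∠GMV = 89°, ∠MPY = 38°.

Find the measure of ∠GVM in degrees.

∠GVM = 53°

1. ∠PMY = 89°  [P on MG, Y on MV]
2. ∠MYP = 53°  [△MPY]
3. ∠GVM = 53°  [PY∥GV, corresponding at Y]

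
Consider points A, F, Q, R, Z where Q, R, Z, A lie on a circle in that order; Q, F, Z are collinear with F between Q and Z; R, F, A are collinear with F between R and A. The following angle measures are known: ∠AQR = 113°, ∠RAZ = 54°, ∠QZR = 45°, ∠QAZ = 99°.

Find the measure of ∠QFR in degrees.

1. ∠AZR = 67°  [cyclic QRZA, opposite ∠Q+∠Z]
2. ∠ARZ = 59°  [△RZA]
3. ∠RFZ = 76°  [△RFZ]
4. ∠QFR = 104°  [linear pair at F on QZ]

∠QFR = 104°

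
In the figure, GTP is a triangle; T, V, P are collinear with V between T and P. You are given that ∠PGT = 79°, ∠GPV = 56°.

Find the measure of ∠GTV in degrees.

∠GTV = 45°

1. ∠GPT = 56°  [V on ray PT]
2. ∠GTP = 45°  [△GTP]
3. ∠GTV = 45°  [V on ray TP]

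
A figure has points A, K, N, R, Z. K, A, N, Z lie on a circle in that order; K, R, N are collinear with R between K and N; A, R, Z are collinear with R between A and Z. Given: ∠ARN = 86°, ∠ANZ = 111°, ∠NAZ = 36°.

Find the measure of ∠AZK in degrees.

1. ∠KRZ = 86°  [vertical angles at R]
2. ∠NKZ = 36°  [same arc NZ]
3. ∠AZK = 58°  [△KRZ]

∠AZK = 58°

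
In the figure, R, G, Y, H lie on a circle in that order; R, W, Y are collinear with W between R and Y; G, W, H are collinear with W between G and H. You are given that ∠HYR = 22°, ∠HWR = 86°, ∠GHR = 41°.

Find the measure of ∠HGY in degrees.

∠HGY = 53°

1. ∠GWY = 86°  [vertical angles at W]
2. ∠GYR = 41°  [same arc RG]
3. ∠HGY = 53°  [△GWY]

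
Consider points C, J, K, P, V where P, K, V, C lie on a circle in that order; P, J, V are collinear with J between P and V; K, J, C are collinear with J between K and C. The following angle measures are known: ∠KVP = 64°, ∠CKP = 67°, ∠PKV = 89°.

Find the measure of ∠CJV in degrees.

∠CJV = 86°

1. ∠KPV = 27°  [△PKV]
2. ∠CVP = 67°  [same arc PC]
3. ∠KCV = 27°  [same arc KV]
4. ∠CJV = 86°  [△VJC]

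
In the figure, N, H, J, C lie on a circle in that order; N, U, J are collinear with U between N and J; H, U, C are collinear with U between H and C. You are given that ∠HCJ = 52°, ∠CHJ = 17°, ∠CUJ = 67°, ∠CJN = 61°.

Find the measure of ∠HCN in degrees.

∠HCN = 50°

1. ∠CNJ = 17°  [same arc JC]
2. ∠CUN = 113°  [linear pair at U on NJ]
3. ∠HCN = 50°  [△NUC]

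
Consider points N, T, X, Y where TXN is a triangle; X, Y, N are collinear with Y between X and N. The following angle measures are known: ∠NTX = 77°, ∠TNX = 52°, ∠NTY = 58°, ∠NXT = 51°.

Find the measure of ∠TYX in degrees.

1. ∠TNY = 52°  [Y on ray NX]
2. ∠NYT = 70°  [△TYN]
3. ∠TYX = 110°  [linear pair at Y on XN]

∠TYX = 110°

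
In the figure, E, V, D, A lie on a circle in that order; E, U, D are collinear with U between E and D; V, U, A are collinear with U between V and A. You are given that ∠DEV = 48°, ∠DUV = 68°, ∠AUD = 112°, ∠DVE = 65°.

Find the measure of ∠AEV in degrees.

1. ∠DAV = 48°  [same arc VD]
2. ∠EDV = 67°  [△EVD]
3. ∠AVD = 45°  [△VUD]
4. ∠ADV = 87°  [△VDA]
5. ∠AEV = 93°  [cyclic EVDA, opposite ∠E+∠D]

∠AEV = 93°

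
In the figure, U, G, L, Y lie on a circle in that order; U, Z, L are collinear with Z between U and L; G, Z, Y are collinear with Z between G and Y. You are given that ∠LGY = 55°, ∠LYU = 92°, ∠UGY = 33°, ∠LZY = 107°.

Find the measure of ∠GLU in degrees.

∠GLU = 52°

1. ∠LUY = 55°  [same arc LY]
2. ∠UZY = 73°  [linear pair at Z on UL]
3. ∠GYU = 52°  [△UZY]
4. ∠GLU = 52°  [same arc UG]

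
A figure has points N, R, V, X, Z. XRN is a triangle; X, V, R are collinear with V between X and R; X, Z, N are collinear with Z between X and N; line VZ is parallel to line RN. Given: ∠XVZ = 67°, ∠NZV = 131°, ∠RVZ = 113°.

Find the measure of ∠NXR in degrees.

1. ∠VZX = 49°  [linear pair at Z on XN]
2. ∠VXZ = 64°  [△XVZ]
3. ∠NXR = 64°  [V on XR, Z on XN]

∠NXR = 64°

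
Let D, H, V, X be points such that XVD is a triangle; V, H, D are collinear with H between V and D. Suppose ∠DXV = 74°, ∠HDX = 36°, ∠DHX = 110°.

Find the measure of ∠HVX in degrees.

∠HVX = 70°

1. ∠VDX = 36°  [H on ray DV]
2. ∠DVX = 70°  [△XVD]
3. ∠HVX = 70°  [H on ray VD]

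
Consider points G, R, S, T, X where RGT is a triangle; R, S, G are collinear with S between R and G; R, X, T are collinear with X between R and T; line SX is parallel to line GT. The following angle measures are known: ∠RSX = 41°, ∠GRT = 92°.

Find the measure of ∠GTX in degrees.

1. ∠RGT = 41°  [SX∥GT, corresponding at S]
2. ∠GTR = 47°  [△RGT]
3. ∠GTX = 47°  [X on ray TR]

∠GTX = 47°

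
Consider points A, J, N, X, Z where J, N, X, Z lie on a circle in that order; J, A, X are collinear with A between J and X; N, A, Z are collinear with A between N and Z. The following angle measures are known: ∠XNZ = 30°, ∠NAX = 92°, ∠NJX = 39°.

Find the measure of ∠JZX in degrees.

1. ∠JXN = 58°  [△NAX]
2. ∠JNX = 83°  [△JNX]
3. ∠JZX = 97°  [cyclic JNXZ, opposite ∠N+∠Z]

∠JZX = 97°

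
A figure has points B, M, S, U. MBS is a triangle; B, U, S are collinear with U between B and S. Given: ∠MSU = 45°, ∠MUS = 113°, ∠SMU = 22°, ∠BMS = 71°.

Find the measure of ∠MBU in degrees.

∠MBU = 64°

1. ∠BSM = 45°  [U on ray SB]
2. ∠MBS = 64°  [△MBS]
3. ∠MBU = 64°  [U on ray BS]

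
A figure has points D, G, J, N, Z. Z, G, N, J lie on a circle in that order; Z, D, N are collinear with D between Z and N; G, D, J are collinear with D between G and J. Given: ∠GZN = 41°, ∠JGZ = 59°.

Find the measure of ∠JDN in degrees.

1. ∠GJN = 41°  [same arc GN]
2. ∠JNZ = 59°  [same arc ZJ]
3. ∠JDN = 80°  [△NDJ]

∠JDN = 80°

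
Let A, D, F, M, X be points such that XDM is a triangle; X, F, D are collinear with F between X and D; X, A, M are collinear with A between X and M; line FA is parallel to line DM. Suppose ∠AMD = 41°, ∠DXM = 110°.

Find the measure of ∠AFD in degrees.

∠AFD = 151°

1. ∠DMX = 41°  [A on ray MX]
2. ∠MDX = 29°  [△XDM]
3. ∠AFX = 29°  [FA∥DM, corresponding at F]
4. ∠AFD = 151°  [linear pair at F on XD]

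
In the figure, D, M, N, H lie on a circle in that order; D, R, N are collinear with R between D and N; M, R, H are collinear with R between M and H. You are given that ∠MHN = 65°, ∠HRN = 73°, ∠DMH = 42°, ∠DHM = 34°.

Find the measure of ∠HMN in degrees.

∠HMN = 39°

1. ∠DRM = 73°  [vertical angles at R]
2. ∠DNM = 34°  [same arc DM]
3. ∠MRN = 107°  [linear pair at R on DN]
4. ∠HMN = 39°  [△MRN]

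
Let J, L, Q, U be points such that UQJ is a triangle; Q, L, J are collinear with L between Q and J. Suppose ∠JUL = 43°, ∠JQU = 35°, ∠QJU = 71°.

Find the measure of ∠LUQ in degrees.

1. ∠LQU = 35°  [L on ray QJ]
2. ∠LJU = 71°  [L on ray JQ]
3. ∠JLU = 66°  [△ULJ]
4. ∠QLU = 114°  [linear pair at L on QJ]
5. ∠LUQ = 31°  [△UQL]

∠LUQ = 31°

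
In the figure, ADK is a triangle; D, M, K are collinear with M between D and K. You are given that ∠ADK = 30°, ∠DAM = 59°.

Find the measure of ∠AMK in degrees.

1. ∠ADM = 30°  [M on ray DK]
2. ∠AMD = 91°  [△ADM]
3. ∠AMK = 89°  [linear pair at M on DK]

∠AMK = 89°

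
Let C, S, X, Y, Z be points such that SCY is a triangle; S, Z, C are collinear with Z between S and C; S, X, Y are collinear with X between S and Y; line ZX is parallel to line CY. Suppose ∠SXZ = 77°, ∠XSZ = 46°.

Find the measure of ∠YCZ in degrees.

∠YCZ = 57°

1. ∠SZX = 57°  [△SZX]
2. ∠CZX = 123°  [linear pair at Z on SC]
3. ∠YCZ = 57°  [ZX∥CY, co-interior at C–Z]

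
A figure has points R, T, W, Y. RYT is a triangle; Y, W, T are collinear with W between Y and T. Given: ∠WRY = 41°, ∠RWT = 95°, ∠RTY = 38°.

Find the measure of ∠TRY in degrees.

∠TRY = 88°

1. ∠RWY = 85°  [linear pair at W on YT]
2. ∠RYW = 54°  [△RYW]
3. ∠RYT = 54°  [W on ray YT]
4. ∠TRY = 88°  [△RYT]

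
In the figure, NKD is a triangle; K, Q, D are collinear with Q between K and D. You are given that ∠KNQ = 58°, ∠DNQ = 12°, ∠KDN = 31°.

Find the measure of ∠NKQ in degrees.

1. ∠NDQ = 31°  [Q on ray DK]
2. ∠DQN = 137°  [△NQD]
3. ∠KQN = 43°  [linear pair at Q on KD]
4. ∠NKQ = 79°  [△NKQ]

∠NKQ = 79°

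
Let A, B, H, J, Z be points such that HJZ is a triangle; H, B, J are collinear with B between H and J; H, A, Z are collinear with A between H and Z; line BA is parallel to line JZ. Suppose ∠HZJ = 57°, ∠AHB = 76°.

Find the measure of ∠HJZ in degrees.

1. ∠BAH = 57°  [BA∥JZ, corresponding at A]
2. ∠ABH = 47°  [△HBA]
3. ∠HJZ = 47°  [BA∥JZ, corresponding at B]

∠HJZ = 47°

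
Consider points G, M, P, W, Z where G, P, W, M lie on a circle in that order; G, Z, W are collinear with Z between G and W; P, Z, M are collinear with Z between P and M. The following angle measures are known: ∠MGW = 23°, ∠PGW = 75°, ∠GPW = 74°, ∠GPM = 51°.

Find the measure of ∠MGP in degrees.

1. ∠MPW = 23°  [same arc WM]
2. ∠PMW = 75°  [same arc PW]
3. ∠MWP = 82°  [△PWM]
4. ∠MGP = 98°  [cyclic GPWM, opposite ∠G+∠W]

∠MGP = 98°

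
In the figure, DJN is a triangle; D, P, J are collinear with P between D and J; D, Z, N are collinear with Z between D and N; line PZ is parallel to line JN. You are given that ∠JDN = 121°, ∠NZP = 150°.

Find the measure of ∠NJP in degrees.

1. ∠PDZ = 121°  [P on DJ, Z on DN]
2. ∠DZP = 30°  [linear pair at Z on DN]
3. ∠DPZ = 29°  [△DPZ]
4. ∠JPZ = 151°  [linear pair at P on DJ]
5. ∠NJP = 29°  [PZ∥JN, co-interior at J–P]

∠NJP = 29°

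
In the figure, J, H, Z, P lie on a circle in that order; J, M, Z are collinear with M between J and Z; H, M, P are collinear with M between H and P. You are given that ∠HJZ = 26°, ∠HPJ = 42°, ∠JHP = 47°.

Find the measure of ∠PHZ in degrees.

1. ∠HMJ = 107°  [△JMH]
2. ∠HZJ = 42°  [same arc JH]
3. ∠HMZ = 73°  [linear pair at M on JZ]
4. ∠PHZ = 65°  [△HMZ]

∠PHZ = 65°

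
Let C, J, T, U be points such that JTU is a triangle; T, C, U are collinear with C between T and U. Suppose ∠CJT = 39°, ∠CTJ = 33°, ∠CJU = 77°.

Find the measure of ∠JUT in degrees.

1. ∠JCT = 108°  [△JTC]
2. ∠JCU = 72°  [linear pair at C on TU]
3. ∠CUJ = 31°  [△JCU]
4. ∠JUT = 31°  [C on ray UT]

∠JUT = 31°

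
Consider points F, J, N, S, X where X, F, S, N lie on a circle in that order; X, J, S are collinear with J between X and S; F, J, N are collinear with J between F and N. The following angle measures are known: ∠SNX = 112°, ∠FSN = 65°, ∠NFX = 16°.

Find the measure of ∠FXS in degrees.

∠FXS = 63°

1. ∠SFX = 68°  [cyclic XFSN, opposite ∠F+∠N]
2. ∠FXN = 115°  [cyclic XFSN, opposite ∠X+∠S]
3. ∠FNX = 49°  [△XFN]
4. ∠FSX = 49°  [same arc XF]
5. ∠FXS = 63°  [△XFS]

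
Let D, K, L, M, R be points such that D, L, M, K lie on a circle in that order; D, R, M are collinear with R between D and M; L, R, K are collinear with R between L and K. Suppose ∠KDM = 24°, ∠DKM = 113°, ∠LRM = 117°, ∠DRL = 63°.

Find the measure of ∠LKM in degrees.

∠LKM = 74°

1. ∠DMK = 43°  [△DMK]
2. ∠KRM = 63°  [vertical angles at R]
3. ∠LKM = 74°  [△MRK]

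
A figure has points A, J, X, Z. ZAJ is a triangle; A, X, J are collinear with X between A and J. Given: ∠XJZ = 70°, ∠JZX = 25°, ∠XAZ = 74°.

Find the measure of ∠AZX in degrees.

1. ∠JXZ = 85°  [△ZXJ]
2. ∠AXZ = 95°  [linear pair at X on AJ]
3. ∠AZX = 11°  [△ZAX]

∠AZX = 11°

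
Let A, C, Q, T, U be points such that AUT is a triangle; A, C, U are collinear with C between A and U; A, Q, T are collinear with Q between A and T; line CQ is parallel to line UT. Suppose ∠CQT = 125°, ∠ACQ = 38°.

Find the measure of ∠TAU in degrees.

∠TAU = 87°

1. ∠AQC = 55°  [linear pair at Q on AT]
2. ∠CAQ = 87°  [△ACQ]
3. ∠TAU = 87°  [C on AU, Q on AT]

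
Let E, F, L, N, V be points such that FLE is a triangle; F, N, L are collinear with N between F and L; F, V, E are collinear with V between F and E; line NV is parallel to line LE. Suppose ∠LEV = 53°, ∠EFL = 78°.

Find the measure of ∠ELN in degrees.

∠ELN = 49°

1. ∠FEL = 53°  [V on ray EF]
2. ∠ELF = 49°  [△FLE]
3. ∠ELN = 49°  [N on ray LF]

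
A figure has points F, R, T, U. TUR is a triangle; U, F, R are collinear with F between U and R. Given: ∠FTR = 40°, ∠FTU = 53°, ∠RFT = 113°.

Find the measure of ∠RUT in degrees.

1. ∠TFU = 67°  [linear pair at F on UR]
2. ∠FUT = 60°  [△TUF]
3. ∠RUT = 60°  [F on ray UR]

∠RUT = 60°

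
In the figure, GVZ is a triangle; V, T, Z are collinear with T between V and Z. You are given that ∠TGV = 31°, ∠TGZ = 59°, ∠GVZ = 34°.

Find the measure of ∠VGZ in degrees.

1. ∠GVT = 34°  [T on ray VZ]
2. ∠GTV = 115°  [△GVT]
3. ∠GTZ = 65°  [linear pair at T on VZ]
4. ∠GZT = 56°  [△GTZ]
5. ∠GZV = 56°  [T on ray ZV]
6. ∠VGZ = 90°  [△GVZ]

∠VGZ = 90°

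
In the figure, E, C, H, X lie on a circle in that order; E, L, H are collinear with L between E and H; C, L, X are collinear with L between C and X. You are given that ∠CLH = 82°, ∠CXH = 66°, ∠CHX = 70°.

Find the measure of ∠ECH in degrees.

1. ∠CEH = 66°  [same arc CH]
2. ∠HCX = 44°  [△CHX]
3. ∠CHE = 54°  [△CLH]
4. ∠ECH = 60°  [△ECH]

∠ECH = 60°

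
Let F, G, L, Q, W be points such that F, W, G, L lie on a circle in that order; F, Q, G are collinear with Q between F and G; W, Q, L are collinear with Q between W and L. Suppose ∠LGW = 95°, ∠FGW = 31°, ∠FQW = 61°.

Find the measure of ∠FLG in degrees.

1. ∠LFW = 85°  [cyclic FWGL, opposite ∠F+∠G]
2. ∠FLW = 31°  [same arc FW]
3. ∠GQL = 61°  [vertical angles at Q]
4. ∠FWL = 64°  [△FWL]
5. ∠FQL = 119°  [linear pair at Q on FG]
6. ∠FGL = 64°  [same arc FL]
7. ∠GFL = 30°  [△FQL]
8. ∠FLG = 86°  [△FGL]

∠FLG = 86°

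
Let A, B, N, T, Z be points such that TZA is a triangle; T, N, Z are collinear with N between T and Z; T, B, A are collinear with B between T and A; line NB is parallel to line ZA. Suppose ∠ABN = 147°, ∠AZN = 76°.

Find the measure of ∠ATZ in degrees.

∠ATZ = 71°

1. ∠NBT = 33°  [linear pair at B on TA]
2. ∠AZT = 76°  [N on ray ZT]
3. ∠TAZ = 33°  [NB∥ZA, corresponding at B]
4. ∠ATZ = 71°  [△TZA]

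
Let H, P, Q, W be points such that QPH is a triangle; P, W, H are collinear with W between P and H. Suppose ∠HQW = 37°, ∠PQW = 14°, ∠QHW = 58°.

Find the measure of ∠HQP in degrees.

∠HQP = 51°

1. ∠HWQ = 85°  [△QWH]
2. ∠PHQ = 58°  [W on ray HP]
3. ∠PWQ = 95°  [linear pair at W on PH]
4. ∠QPW = 71°  [△QPW]
5. ∠HPQ = 71°  [W on ray PH]
6. ∠HQP = 51°  [△QPH]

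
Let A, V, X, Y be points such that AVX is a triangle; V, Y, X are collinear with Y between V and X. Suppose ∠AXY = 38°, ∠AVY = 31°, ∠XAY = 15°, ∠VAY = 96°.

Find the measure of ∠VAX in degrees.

∠VAX = 111°

1. ∠AXV = 38°  [Y on ray XV]
2. ∠AVX = 31°  [Y on ray VX]
3. ∠VAX = 111°  [△AVX]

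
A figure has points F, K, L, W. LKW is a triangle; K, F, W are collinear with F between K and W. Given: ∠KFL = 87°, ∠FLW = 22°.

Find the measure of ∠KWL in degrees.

∠KWL = 65°

1. ∠LFW = 93°  [linear pair at F on KW]
2. ∠FWL = 65°  [△LFW]
3. ∠KWL = 65°  [F on ray WK]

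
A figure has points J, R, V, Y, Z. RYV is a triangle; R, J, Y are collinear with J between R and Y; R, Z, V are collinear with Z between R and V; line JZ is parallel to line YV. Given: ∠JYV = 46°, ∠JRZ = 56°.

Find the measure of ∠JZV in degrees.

∠JZV = 102°

1. ∠RYV = 46°  [J on ray YR]
2. ∠VRY = 56°  [J on RY, Z on RV]
3. ∠RVY = 78°  [△RYV]
4. ∠JZR = 78°  [JZ∥YV, corresponding at Z]
5. ∠JZV = 102°  [linear pair at Z on RV]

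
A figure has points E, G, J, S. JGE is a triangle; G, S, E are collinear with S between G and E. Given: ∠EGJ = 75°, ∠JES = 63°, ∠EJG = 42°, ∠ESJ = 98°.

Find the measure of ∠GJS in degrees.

1. ∠JGS = 75°  [S on ray GE]
2. ∠GSJ = 82°  [linear pair at S on GE]
3. ∠GJS = 23°  [△JGS]

∠GJS = 23°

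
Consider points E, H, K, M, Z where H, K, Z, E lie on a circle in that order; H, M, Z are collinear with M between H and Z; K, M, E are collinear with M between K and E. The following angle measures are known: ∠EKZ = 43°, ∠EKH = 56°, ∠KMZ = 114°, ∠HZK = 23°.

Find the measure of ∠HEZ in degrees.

∠HEZ = 81°

1. ∠EHZ = 43°  [same arc ZE]
2. ∠EZH = 56°  [same arc HE]
3. ∠HEZ = 81°  [△HZE]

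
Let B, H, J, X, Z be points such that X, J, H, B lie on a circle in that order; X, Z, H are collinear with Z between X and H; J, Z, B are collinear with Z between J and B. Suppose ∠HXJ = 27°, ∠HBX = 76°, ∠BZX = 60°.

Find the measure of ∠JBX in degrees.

1. ∠HJX = 104°  [cyclic XJHB, opposite ∠J+∠B]
2. ∠JHX = 49°  [△XJH]
3. ∠JBX = 49°  [same arc XJ]

∠JBX = 49°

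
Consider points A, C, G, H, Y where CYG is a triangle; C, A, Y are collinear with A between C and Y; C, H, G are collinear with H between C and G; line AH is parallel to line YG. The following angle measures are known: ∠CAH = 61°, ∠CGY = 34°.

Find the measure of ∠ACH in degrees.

∠ACH = 85°

1. ∠CYG = 61°  [AH∥YG, corresponding at A]
2. ∠GCY = 85°  [△CYG]
3. ∠ACH = 85°  [A on CY, H on CG]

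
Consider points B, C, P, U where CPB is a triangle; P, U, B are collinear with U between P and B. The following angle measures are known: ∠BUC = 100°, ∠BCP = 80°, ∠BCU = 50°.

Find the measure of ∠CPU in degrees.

1. ∠CBU = 30°  [△CUB]
2. ∠CBP = 30°  [U on ray BP]
3. ∠BPC = 70°  [△CPB]
4. ∠CPU = 70°  [U on ray PB]

∠CPU = 70°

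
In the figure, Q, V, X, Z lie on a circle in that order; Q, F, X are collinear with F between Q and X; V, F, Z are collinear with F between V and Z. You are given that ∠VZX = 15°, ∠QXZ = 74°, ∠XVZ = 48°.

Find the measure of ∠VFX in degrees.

1. ∠VQX = 15°  [same arc VX]
2. ∠QVZ = 74°  [same arc QZ]
3. ∠QFV = 91°  [△QFV]
4. ∠VFX = 89°  [linear pair at F on QX]

∠VFX = 89°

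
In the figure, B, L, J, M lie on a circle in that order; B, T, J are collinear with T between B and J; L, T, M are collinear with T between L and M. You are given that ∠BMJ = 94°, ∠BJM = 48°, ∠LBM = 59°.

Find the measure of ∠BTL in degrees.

∠BTL = 111°

1. ∠JBM = 38°  [△BJM]
2. ∠BLM = 48°  [same arc BM]
3. ∠BML = 73°  [△BLM]
4. ∠JLM = 38°  [same arc JM]
5. ∠BJL = 73°  [same arc BL]
6. ∠JTL = 69°  [△LTJ]
7. ∠BTL = 111°  [linear pair at T on BJ]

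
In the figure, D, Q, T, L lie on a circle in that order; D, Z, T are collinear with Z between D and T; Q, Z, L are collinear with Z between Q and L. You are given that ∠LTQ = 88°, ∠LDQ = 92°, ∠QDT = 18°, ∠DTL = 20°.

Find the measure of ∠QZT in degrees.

1. ∠DQL = 20°  [same arc DL]
2. ∠DZQ = 142°  [△DZQ]
3. ∠QZT = 38°  [linear pair at Z on DT]

∠QZT = 38°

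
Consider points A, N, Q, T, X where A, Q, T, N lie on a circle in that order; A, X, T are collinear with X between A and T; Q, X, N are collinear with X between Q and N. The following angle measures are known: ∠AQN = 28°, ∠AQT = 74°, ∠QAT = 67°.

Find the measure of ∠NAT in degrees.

1. ∠ATN = 28°  [same arc AN]
2. ∠ANT = 106°  [cyclic AQTN, opposite ∠Q+∠N]
3. ∠NAT = 46°  [△ATN]

∠NAT = 46°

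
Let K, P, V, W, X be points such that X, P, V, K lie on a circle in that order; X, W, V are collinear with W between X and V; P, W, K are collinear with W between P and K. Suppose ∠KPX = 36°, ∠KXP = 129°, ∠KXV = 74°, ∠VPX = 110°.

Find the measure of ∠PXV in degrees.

∠PXV = 55°

1. ∠PKX = 15°  [△XPK]
2. ∠PVX = 15°  [same arc XP]
3. ∠PXV = 55°  [△XPV]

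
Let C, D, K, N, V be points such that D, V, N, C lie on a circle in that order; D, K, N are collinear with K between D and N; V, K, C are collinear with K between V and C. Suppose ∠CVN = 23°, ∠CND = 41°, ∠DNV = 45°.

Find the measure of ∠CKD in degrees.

∠CKD = 112°

1. ∠CDN = 23°  [same arc NC]
2. ∠DCV = 45°  [same arc DV]
3. ∠CKD = 112°  [△DKC]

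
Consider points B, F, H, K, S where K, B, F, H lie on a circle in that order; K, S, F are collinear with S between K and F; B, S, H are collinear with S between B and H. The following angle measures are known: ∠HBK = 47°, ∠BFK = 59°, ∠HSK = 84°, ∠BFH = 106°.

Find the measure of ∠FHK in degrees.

∠FHK = 96°

1. ∠HFK = 47°  [same arc KH]
2. ∠BHK = 59°  [same arc KB]
3. ∠FKH = 37°  [△KSH]
4. ∠FHK = 96°  [△KFH]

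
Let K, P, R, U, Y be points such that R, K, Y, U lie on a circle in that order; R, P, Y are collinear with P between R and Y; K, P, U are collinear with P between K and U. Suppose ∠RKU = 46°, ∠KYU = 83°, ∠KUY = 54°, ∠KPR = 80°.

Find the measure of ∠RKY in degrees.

1. ∠KRY = 54°  [△RPK]
2. ∠UKY = 43°  [△KYU]
3. ∠KPY = 100°  [linear pair at P on RY]
4. ∠KYR = 37°  [△KPY]
5. ∠RKY = 89°  [△RKY]

∠RKY = 89°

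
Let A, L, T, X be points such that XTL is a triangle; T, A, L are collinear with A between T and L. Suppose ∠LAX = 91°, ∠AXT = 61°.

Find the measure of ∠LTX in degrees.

∠LTX = 30°

1. ∠TAX = 89°  [linear pair at A on TL]
2. ∠ATX = 30°  [△XTA]
3. ∠LTX = 30°  [A on ray TL]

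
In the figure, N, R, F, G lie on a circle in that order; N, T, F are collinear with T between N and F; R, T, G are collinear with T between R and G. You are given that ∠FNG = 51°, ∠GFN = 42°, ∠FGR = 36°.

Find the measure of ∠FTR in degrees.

1. ∠GRN = 42°  [same arc NG]
2. ∠FNR = 36°  [same arc RF]
3. ∠NTR = 102°  [△NTR]
4. ∠FTR = 78°  [linear pair at T on NF]

∠FTR = 78°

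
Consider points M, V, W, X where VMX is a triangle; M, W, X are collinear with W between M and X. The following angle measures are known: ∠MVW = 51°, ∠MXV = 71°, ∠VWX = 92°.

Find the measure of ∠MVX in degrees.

1. ∠MWV = 88°  [linear pair at W on MX]
2. ∠VMW = 41°  [△VMW]
3. ∠VMX = 41°  [W on ray MX]
4. ∠MVX = 68°  [△VMX]

∠MVX = 68°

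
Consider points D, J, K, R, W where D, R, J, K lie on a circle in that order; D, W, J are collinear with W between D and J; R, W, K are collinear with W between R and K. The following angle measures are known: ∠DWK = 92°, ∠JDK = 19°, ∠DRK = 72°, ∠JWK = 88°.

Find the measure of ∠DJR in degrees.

1. ∠JWR = 92°  [vertical angles at W]
2. ∠JRK = 19°  [same arc JK]
3. ∠DJR = 69°  [△RWJ]

∠DJR = 69°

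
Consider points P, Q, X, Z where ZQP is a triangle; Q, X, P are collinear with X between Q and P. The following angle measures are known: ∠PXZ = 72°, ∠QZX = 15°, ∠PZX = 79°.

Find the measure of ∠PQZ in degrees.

∠PQZ = 57°

1. ∠QXZ = 108°  [linear pair at X on QP]
2. ∠XQZ = 57°  [△ZQX]
3. ∠PQZ = 57°  [X on ray QP]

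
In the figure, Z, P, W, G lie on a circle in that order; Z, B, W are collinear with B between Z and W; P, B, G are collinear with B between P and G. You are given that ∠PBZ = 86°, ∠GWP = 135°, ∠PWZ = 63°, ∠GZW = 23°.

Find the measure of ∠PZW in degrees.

1. ∠GZP = 45°  [cyclic ZPWG, opposite ∠Z+∠W]
2. ∠PGZ = 63°  [same arc ZP]
3. ∠GPZ = 72°  [△ZPG]
4. ∠PZW = 22°  [△ZBP]

∠PZW = 22°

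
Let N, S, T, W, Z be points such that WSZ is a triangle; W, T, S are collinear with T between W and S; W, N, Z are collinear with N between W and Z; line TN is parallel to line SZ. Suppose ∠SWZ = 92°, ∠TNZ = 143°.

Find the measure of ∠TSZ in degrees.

1. ∠NWT = 92°  [T on WS, N on WZ]
2. ∠TNW = 37°  [linear pair at N on WZ]
3. ∠NTW = 51°  [△WTN]
4. ∠NTS = 129°  [linear pair at T on WS]
5. ∠TSZ = 51°  [TN∥SZ, co-interior at S–T]

∠TSZ = 51°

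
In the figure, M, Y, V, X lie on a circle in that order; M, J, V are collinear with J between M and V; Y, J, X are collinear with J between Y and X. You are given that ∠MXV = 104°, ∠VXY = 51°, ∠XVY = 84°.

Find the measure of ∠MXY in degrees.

∠MXY = 53°

1. ∠MYV = 76°  [cyclic MYVX, opposite ∠Y+∠X]
2. ∠VMY = 51°  [same arc YV]
3. ∠MVY = 53°  [△MYV]
4. ∠MXY = 53°  [same arc MY]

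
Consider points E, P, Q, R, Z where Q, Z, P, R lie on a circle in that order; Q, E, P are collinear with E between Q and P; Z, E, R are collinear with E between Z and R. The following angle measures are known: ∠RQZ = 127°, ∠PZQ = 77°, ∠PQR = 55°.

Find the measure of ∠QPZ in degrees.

∠QPZ = 31°

1. ∠RPZ = 53°  [cyclic QZPR, opposite ∠Q+∠P]
2. ∠PZR = 55°  [same arc PR]
3. ∠PRZ = 72°  [△ZPR]
4. ∠PQZ = 72°  [same arc ZP]
5. ∠QPZ = 31°  [△QZP]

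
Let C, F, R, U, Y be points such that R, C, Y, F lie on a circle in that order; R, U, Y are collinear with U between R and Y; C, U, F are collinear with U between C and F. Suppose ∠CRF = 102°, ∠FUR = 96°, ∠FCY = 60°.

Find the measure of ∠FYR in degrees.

∠FYR = 54°

1. ∠CYF = 78°  [cyclic RCYF, opposite ∠R+∠Y]
2. ∠FUY = 84°  [linear pair at U on RY]
3. ∠CFY = 42°  [△CYF]
4. ∠FYR = 54°  [△YUF]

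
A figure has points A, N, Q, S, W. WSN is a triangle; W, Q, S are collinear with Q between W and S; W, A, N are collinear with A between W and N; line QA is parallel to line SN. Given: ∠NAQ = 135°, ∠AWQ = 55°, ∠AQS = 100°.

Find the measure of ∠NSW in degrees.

1. ∠QAW = 45°  [linear pair at A on WN]
2. ∠AQW = 80°  [△WQA]
3. ∠NSW = 80°  [QA∥SN, corresponding at Q]

∠NSW = 80°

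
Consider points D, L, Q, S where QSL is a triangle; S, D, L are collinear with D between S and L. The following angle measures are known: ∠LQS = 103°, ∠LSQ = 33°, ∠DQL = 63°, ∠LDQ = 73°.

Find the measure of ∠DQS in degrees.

∠DQS = 40°

1. ∠DSQ = 33°  [D on ray SL]
2. ∠QDS = 107°  [linear pair at D on SL]
3. ∠DQS = 40°  [△QSD]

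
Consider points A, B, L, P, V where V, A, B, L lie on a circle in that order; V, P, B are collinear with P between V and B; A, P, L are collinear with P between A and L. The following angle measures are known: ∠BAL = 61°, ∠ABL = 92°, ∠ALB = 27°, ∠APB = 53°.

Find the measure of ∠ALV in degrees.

1. ∠BVL = 61°  [same arc BL]
2. ∠LPV = 53°  [vertical angles at P]
3. ∠ALV = 66°  [△VPL]

∠ALV = 66°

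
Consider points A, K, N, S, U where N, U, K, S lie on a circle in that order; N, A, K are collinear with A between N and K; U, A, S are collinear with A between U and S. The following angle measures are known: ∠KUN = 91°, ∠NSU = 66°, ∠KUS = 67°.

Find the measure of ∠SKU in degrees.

∠SKU = 90°

1. ∠NKU = 66°  [same arc NU]
2. ∠KNU = 23°  [△NUK]
3. ∠KSU = 23°  [same arc UK]
4. ∠SKU = 90°  [△UKS]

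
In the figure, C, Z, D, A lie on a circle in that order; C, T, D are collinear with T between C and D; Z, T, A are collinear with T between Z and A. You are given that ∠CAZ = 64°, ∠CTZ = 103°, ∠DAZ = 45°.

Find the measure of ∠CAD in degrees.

∠CAD = 109°

1. ∠CDZ = 64°  [same arc CZ]
2. ∠DCZ = 45°  [same arc ZD]
3. ∠CZD = 71°  [△CZD]
4. ∠CAD = 109°  [cyclic CZDA, opposite ∠Z+∠A]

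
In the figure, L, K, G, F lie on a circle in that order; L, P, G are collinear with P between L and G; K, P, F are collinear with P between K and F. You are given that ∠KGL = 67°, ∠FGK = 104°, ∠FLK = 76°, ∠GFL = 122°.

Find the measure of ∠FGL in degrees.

1. ∠KFL = 67°  [same arc LK]
2. ∠FKL = 37°  [△LKF]
3. ∠FGL = 37°  [same arc LF]

∠FGL = 37°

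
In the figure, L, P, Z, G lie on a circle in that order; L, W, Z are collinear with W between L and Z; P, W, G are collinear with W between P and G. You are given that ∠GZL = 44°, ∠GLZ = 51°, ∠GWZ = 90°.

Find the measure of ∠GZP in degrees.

1. ∠PGZ = 46°  [△ZWG]
2. ∠GPZ = 51°  [same arc ZG]
3. ∠GZP = 83°  [△PZG]

∠GZP = 83°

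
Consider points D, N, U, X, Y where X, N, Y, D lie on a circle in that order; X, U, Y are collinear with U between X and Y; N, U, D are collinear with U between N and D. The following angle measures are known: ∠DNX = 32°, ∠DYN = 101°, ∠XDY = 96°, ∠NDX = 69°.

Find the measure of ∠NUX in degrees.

∠NUX = 121°

1. ∠XNY = 84°  [cyclic XNYD, opposite ∠N+∠D]
2. ∠NYX = 69°  [same arc XN]
3. ∠NXY = 27°  [△XNY]
4. ∠NUX = 121°  [△XUN]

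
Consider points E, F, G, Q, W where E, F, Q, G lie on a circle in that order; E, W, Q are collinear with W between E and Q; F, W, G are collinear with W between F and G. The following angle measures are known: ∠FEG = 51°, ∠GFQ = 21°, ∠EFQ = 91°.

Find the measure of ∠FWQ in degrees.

1. ∠FQG = 129°  [cyclic EFQG, opposite ∠E+∠Q]
2. ∠FGQ = 30°  [△FQG]
3. ∠FEQ = 30°  [same arc FQ]
4. ∠EQF = 59°  [△EFQ]
5. ∠FWQ = 100°  [△FWQ]

∠FWQ = 100°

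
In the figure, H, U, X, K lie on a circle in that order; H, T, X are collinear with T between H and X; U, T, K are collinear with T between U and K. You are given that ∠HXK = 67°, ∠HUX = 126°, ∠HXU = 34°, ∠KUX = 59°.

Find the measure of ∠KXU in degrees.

1. ∠HUK = 67°  [same arc HK]
2. ∠HKU = 34°  [same arc HU]
3. ∠KHU = 79°  [△HUK]
4. ∠KXU = 101°  [cyclic HUXK, opposite ∠H+∠X]

∠KXU = 101°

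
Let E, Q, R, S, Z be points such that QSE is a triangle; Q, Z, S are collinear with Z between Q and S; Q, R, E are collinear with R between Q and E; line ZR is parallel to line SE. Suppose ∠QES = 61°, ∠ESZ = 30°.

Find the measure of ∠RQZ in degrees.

∠RQZ = 89°

1. ∠ESQ = 30°  [Z on ray SQ]
2. ∠EQS = 89°  [△QSE]
3. ∠RQZ = 89°  [Z on QS, R on QE]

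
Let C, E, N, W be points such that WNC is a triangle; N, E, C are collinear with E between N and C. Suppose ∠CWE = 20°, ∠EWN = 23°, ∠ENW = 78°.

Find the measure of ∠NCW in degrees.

1. ∠NEW = 79°  [△WNE]
2. ∠CEW = 101°  [linear pair at E on NC]
3. ∠ECW = 59°  [△WEC]
4. ∠NCW = 59°  [E on ray CN]

∠NCW = 59°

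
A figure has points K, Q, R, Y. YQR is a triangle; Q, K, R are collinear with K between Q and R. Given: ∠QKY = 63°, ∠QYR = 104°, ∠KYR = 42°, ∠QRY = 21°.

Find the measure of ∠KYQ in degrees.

∠KYQ = 62°

1. ∠RQY = 55°  [△YQR]
2. ∠KQY = 55°  [K on ray QR]
3. ∠KYQ = 62°  [△YQK]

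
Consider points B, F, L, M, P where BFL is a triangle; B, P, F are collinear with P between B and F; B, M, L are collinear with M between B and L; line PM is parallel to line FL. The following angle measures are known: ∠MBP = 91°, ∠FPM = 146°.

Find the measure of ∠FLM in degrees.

∠FLM = 55°

1. ∠BPM = 34°  [linear pair at P on BF]
2. ∠BMP = 55°  [△BPM]
3. ∠LMP = 125°  [linear pair at M on BL]
4. ∠FLM = 55°  [PM∥FL, co-interior at L–M]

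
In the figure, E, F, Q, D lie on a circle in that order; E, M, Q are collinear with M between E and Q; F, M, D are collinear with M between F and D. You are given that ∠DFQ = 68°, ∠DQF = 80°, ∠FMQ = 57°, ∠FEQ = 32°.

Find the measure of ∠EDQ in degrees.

1. ∠EQF = 55°  [△FMQ]
2. ∠EFQ = 93°  [△EFQ]
3. ∠EDQ = 87°  [cyclic EFQD, opposite ∠F+∠D]

∠EDQ = 87°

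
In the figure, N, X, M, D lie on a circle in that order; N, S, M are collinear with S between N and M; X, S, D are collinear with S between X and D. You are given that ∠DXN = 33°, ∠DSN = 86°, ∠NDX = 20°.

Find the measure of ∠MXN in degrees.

∠MXN = 107°

1. ∠DMN = 33°  [same arc ND]
2. ∠DNM = 74°  [△NSD]
3. ∠MDN = 73°  [△NMD]
4. ∠MXN = 107°  [cyclic NXMD, opposite ∠X+∠D]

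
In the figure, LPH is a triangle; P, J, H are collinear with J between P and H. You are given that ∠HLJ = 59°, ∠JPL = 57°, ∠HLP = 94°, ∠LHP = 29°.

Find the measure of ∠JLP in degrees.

∠JLP = 35°

1. ∠JHL = 29°  [J on ray HP]
2. ∠HJL = 92°  [△LJH]
3. ∠LJP = 88°  [linear pair at J on PH]
4. ∠JLP = 35°  [△LPJ]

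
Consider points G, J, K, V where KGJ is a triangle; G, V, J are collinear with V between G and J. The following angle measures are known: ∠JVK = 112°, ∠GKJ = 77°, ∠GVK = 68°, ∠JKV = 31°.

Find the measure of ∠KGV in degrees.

1. ∠KJV = 37°  [△KVJ]
2. ∠GJK = 37°  [V on ray JG]
3. ∠JGK = 66°  [△KGJ]
4. ∠KGV = 66°  [V on ray GJ]

∠KGV = 66°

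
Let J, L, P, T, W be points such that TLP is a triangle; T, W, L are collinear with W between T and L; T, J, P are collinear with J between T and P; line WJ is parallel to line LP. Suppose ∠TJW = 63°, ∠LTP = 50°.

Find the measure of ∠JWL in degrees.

1. ∠LPT = 63°  [WJ∥LP, corresponding at J]
2. ∠PLT = 67°  [△TLP]
3. ∠JWT = 67°  [WJ∥LP, corresponding at W]
4. ∠JWL = 113°  [linear pair at W on TL]

∠JWL = 113°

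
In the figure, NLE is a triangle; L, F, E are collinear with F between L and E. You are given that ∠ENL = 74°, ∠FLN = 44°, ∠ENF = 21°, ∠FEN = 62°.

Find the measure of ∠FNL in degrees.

1. ∠EFN = 97°  [△NFE]
2. ∠LFN = 83°  [linear pair at F on LE]
3. ∠FNL = 53°  [△NLF]

∠FNL = 53°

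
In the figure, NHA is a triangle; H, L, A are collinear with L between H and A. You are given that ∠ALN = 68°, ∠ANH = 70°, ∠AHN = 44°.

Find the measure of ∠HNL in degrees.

∠HNL = 24°

1. ∠HLN = 112°  [linear pair at L on HA]
2. ∠LHN = 44°  [L on ray HA]
3. ∠HNL = 24°  [△NHL]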